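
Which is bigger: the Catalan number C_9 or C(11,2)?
C_9 = C(18,9)/(9+1) = 48,620/10 = 4,862; C(11,2) = 55.

Answer: C_9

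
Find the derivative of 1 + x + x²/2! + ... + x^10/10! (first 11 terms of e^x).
Differentiating term by term gives the first 10 terms of e^x.

Answer: 1 + x + x²/2! + ... + x^9/9!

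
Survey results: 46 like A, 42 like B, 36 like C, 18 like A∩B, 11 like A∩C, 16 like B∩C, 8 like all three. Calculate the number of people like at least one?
87
|A∪B∪C| = 46+42+36-18-11-16+8 = 87.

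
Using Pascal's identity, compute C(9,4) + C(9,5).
252
C(9,4) + C(9,5) = C(10,5) = 252.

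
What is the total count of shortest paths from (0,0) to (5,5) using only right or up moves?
252

Explanation: Choose 5 rights from 10 moves: C(10,5) = 252.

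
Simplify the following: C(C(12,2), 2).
2,145

Reasoning: C(12,2) = 66, then C(66, 2) = 2,145.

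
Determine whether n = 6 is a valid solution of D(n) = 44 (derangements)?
No

Reasoning: D(6) = (6-1)·[D(5) + D(4)] = 5·[44 + 9] = 265, which does not equal 44.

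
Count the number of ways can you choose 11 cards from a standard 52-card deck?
C(52,11) = 60,403,728,840.
Final answer: 60,403,728,840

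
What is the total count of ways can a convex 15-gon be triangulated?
742,900

Working:
Using the Catalan number formula: C_n = C(2n, n) / (n+1)
C_13 = C(26, 13) / (13+1)
     = 10400600 / 14
     = 742,900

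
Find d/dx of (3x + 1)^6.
18(3x + 1)^5

Chain rule: 6(3x+1)^{5} × 3 = 18(3x+1)^{5}.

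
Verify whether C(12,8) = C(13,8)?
LHS = C(12,8) = 495; RHS = C(13,8) = 1,287. 495 ≠ 1,287, so the statement does not hold.
Final answer: False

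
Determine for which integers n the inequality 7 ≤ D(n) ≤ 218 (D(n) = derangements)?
4, 5

Explanation: Using D(n) = (n−1)[D(n−1) + D(n−2)] with D(1)=0, D(2)=1: D(3)=2; D(4)=9; D(5)=44; D(6)=265. So valid n = 4, 5.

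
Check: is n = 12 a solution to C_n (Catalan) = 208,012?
Yes

Working:
C_12 = C(24,12)/(12+1) = 2,704,156/13 = 208,012, which equals 208,012.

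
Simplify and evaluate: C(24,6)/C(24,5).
19/6

Working:
C(n,k+1)/C(n,k) = (n−k)/(k+1). Here (24−5)/(5+1) = 19/6 = 19/6.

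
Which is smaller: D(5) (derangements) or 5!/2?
D(5)

Explanation: D(5) = (5-1)·[D(4) + D(3)] = 4·[9 + 2] = 44; 5!/2 = 120/2 = 60.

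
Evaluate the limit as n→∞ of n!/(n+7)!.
0

Working:
n!/(n+7)! = 1/[(n+1)(n+2)···(n+7)] → 0 as n → ∞.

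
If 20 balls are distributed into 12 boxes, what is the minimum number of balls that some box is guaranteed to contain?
Pigeonhole: ⌈20/12⌉ = 2.
Final answer: 2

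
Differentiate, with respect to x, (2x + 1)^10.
20(2x + 1)^9

Reasoning: Chain rule: 10(2x+1)^{9} × 2 = 20(2x+1)^{9}.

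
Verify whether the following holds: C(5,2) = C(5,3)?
Symmetry C(n,k) = C(n,n-k): C(5,2) = 10 and C(5,3) = 10. Both sides agree, so the statement holds.

Answer: True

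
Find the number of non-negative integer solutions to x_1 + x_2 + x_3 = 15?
136

Reasoning: C(15+3-1, 3-1) = 136.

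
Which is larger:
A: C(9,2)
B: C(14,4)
B

Reasoning: A=C(9,2)=36, B=C(14,4)=1,001.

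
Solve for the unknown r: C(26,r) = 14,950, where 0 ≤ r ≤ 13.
4

C(26,r) is increasing for 0 ≤ r ≤ 13. Stepping up (C(26,r+1) = C(26,r)·(26−r)/(r+1)): C(26,1) = 26, C(26,2) = 325, C(26,3) = 2,600, C(26,4) = 14,950 ✓. So r = 4.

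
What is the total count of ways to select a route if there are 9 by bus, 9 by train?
18

Reasoning: By the addition principle: 9 + 9 = 18.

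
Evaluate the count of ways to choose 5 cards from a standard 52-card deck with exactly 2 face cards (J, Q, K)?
652,080

Explanation: 12 face cards and 40 non-face cards: C(12,2) × C(40,3) = 66 × 9,880 = 652,080.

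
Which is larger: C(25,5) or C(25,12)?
C(25,5)=53,130, C(25,12)=5,200,300.
Final answer: C(25,12)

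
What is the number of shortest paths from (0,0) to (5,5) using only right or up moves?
252

Explanation: Choose 5 rights from 10 moves: C(10,5) = 252.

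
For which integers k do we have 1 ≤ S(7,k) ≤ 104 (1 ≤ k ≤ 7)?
1, 2, 6, 7

S(7,1)=1; S(7,2)=63; S(7,3)=301; S(7,4)=350; S(7,5)=140; S(7,6)=21; S(7,7)=1. So valid k = 1, 2, 6, 7.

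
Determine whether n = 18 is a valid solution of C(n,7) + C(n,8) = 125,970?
No

Reasoning: C(18,7) + C(18,8) = 31,824 + 43,758 = 75,582, which does not equal 125,970.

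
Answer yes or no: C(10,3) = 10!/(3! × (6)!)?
No

The correct denominator is 3!×7!, giving C(10,3) = 120; the stated RHS is 10!/(3!×6!) = 840 ≠ 120, so the statement does not hold.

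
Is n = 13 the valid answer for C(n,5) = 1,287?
Yes
C(13,5) = 13·12·11·10·9/5! = 154,440/120 = 1,287, which equals 1,287.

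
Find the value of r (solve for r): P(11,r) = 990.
3

Solution: P(11,r) = 11·10·…·(11−r+1), a product of r factors. Multiplying down from 11: 11 = 11; 11·10 = 110; 11·10·9 = 990 ✓ (3 factors). So r = 3.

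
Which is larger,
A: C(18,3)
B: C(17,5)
A=C(18,3)=816, B=C(17,5)=6,188.

Answer: B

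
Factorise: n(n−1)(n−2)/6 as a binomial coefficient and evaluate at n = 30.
n(n−1)(n−2)/6 = n!/(3!(n−3)!) = C(n,3). At n = 30: C(30,3) = 4,060.

Answer: C(n,3); C(30,3) = 4,060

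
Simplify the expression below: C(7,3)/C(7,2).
5/3

C(n,k+1)/C(n,k) = (n−k)/(k+1). Here (7−2)/(2+1) = 5/3 = 5/3.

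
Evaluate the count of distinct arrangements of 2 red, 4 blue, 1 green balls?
105

Reasoning: Multinomial: 7!/(2! × 4! × 1!) = 105.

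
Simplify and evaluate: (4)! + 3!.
30
(4)! + 3! = (4)·3! + 3! = (4+1)·3! = 5·3! = 30.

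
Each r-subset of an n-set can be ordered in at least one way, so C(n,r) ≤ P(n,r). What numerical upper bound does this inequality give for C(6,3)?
120

Solution: P(6,3) = 6·5·4 = 120, so C(6,3) ≤ 120. (The bound is loose by a factor of 3! = 6: C(6,3) = 120/6 = 20.)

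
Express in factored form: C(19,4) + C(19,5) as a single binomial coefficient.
By Pascal's identity: C(19,4) + C(19,5) = C(20,5) = 15,504.
Final answer: C(20,5)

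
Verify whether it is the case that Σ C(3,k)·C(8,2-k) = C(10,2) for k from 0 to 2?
False

Working:
Vandermonde's identity gives C(11,2) = 55; RHS C(10,2) = 45.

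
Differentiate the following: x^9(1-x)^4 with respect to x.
Product rule: 9x^{8}(1-x)^{4} + x^9·(-4)(1-x)^{3}.

Answer: 9x^8(1-x)^4 - 4x^9(1-x)^3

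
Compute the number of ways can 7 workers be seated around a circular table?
720

Explanation: Circular arrangements: (7-1)! = 720.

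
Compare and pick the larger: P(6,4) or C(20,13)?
C(20,13)

P(6,4)=360, C(20,13)=77,520.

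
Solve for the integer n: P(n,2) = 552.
24

Explanation: P(n,2) = n(n−1) is increasing in n; n(n−1) ≈ (n−0.5)^2 = 552 gives n ≈ 24.0. Check: P(22,2) = 462, P(23,2) = 506, P(24,2) = 552 ✓. So n = 24.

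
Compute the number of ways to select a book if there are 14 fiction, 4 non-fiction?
By the addition principle: 14 + 4 = 18.

Answer: 18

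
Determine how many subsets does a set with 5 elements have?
32

Reasoning: Each element can be included or excluded: 2^5 = 32.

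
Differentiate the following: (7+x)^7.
7(7+x)^6
Using the power rule: d/dx (7+x)^7 = 7(7+x)^{6}.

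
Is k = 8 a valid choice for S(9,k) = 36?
Yes
S(9,8) = 8·S(8,8) + S(8,7) = 8·1 + 28 = 36, which equals 36.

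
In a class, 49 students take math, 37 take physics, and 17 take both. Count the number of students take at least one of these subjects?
69

Explanation: |A∪B| = |A|+|B|-|A∩B| = 49+37-17 = 69.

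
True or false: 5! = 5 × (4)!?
By definition n! = n × (n-1)!, so 5! = 5 × 4!.
Final answer: True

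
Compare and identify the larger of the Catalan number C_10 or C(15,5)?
C_10 = C(20,10)/(10+1) = 184,756/11 = 16,796; C(15,5) = 3,003.
Final answer: C_10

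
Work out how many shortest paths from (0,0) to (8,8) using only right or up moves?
12,870
Choose 8 rights from 16 moves: C(16,8) = 12,870.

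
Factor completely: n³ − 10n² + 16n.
n(n − 2)(n − 8)

n³ − 10n² + 16n = n(n² − 10n + 16) = n(n − 2)(n − 8).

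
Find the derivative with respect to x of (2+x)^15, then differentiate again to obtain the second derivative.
210(2+x)^13
First derivative: 15(2+x)^{14}. Second derivative: 15·14·(2+x)^{13} = 210(2+x)^{13}.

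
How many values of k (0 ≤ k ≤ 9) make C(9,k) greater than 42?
Row 9 is unimodal and symmetric about k=9/2. C(9,2)=36 ≤ 42; C(9,3)=84 > 42; by symmetry C(9,k) > 42 for k = 3..6. That's 6 - 3 + 1 = 4 values.
Final answer: 4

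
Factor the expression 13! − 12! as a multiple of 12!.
13! − 12! = 13·12! − 12! = (13 − 1)·12! = 12 × 12! = 5,748,019,200.

Answer: 12 × 12! = 5,748,019,200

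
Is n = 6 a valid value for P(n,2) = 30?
P(6,2) = 6·5 = 30, which equals 30.
Final answer: Yes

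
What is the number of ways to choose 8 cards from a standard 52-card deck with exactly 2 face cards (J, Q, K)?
253,333,080

Reasoning: 12 face cards and 40 non-face cards: C(12,2) × C(40,6) = 66 × 3,838,380 = 253,333,080.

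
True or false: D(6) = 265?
True

Derangements of 6 elements: D(6) = (6-1)·[D(5) + D(4)] = 5·[44 + 9] = 265.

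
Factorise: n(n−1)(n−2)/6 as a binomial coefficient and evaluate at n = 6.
n(n−1)(n−2)/6 = n!/(3!(n−3)!) = C(n,3). At n = 6: C(6,3) = 20.
Final answer: C(n,3); C(6,3) = 20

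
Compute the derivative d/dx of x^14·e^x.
(14x^13 + x^14)e^x

Working:
Product rule: d/dx[x^14]·e^x + x^14·d/dx[e^x] = 14x^{13}e^x + x^14e^x.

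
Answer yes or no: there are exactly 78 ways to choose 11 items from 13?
Yes

Reasoning: C(13,11) = 78.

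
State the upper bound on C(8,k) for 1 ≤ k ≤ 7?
70

Reasoning: C(8,k) is maximised at the centre of the row: C(8,4) = 70.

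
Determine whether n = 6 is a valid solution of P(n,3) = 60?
No

Explanation: P(6,3) = 6·5·4 = 120, which does not equal 60.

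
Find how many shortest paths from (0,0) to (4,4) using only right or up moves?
70

Choose 4 rights from 8 moves: C(8,4) = 70.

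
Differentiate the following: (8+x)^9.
9(8+x)^8

Solution: Using the power rule: d/dx (8+x)^9 = 9(8+x)^{8}.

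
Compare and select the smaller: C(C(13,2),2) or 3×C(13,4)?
3×C(13,4)
C(C(13,2),2)=3,003, 3×C(13,4)=2,145.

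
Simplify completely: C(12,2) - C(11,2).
11

Solution: C(12,2) - C(11,2) = C(11,1) = 11.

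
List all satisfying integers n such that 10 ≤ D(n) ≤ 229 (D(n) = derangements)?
5

Solution: Using D(n) = (n−1)[D(n−1) + D(n−2)] with D(1)=0, D(2)=1: D(4)=9; D(5)=44; D(6)=265. So valid n = 5.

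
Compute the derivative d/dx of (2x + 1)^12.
Chain rule: 12(2x+1)^{11} × 2 = 24(2x+1)^{11}.

Answer: 24(2x + 1)^11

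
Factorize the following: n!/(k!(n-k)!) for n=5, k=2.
This is the binomial coefficient C(5,2) = 10.
Final answer: C(5,2) = 10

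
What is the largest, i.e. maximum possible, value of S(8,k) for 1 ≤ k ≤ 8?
1,701

Row S(8,k) for k = 1..8 (via S(n,k) = k·S(n−1,k) + S(n−1,k−1)): 1, 127, 966, 1,701, 1,050, 266, 28, 1. The row is unimodal; maximum at k = 4: 1,701.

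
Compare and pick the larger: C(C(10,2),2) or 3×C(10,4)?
C(C(10,2),2)=990, 3×C(10,4)=630.
Final answer: C(C(10,2),2)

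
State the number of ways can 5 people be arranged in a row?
120

Reasoning: Arrangements of 5 distinct objects: 5! = 120.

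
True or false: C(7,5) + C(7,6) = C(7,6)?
False

Reasoning: Pascal's identity gives C(8,6) = 28, whereas C(7,6) = 7.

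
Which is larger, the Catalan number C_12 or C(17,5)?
C_12 = C(24,12)/(12+1) = 2,704,156/13 = 208,012; C(17,5) = 6,188.

Answer: C_12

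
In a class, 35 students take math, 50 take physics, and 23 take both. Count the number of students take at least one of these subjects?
62
|A∪B| = |A|+|B|-|A∩B| = 35+50-23 = 62.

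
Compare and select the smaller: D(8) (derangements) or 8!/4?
D(8) = (8-1)·[D(7) + D(6)] = 7·[1,854 + 265] = 14,833; 8!/4 = 40,320/4 = 10,080.

Answer: 8!/4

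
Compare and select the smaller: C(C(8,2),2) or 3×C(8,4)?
3×C(8,4)

Solution: C(C(8,2),2)=378, 3×C(8,4)=210.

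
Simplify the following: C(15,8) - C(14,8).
3,432

Reasoning: C(15,8) - C(14,8) = C(14,7) = 3,432.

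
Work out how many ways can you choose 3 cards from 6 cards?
C(6,3) = 6! / (3! × (6-3)!)
         = 6! / (3! × 3!)
         = 20

Answer: 20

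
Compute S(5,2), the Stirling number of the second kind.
Using the Stirling recurrence: S(n,k) = k·S(n-1,k) + S(n-1,k-1)
S(5,2) = 2·S(4,2) + S(4,1)
         = 2·7 + 1
         = 14 + 1
         = 15
Final answer: 15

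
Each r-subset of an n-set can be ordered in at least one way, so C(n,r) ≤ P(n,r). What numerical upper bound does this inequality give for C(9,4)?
3,024

P(9,4) = 9·8·7·6 = 3,024, so C(9,4) ≤ 3,024. (The bound is loose by a factor of 4! = 24: C(9,4) = 3,024/24 = 126.)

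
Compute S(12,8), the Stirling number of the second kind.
159,027
Using the Stirling recurrence: S(n,k) = k·S(n-1,k) + S(n-1,k-1)
S(12,8) = 8·S(11,8) + S(11,7)
         = 8·11880 + 63987
         = 95040 + 63987
         = 159,027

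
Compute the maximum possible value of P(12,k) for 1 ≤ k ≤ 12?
479,001,600

Reasoning: P(12,k) increases in k, so maximum at k = 12: 12! = 479,001,600.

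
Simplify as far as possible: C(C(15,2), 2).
C(15,2) = 105, then C(105, 2) = 5,460.
Final answer: 5,460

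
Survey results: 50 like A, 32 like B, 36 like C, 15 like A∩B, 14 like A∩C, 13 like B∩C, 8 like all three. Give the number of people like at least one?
|A∪B∪C| = 50+32+36-15-14-13+8 = 84.
Final answer: 84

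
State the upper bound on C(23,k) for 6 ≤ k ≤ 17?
1,352,078

Solution: C(23,k) is maximised at the centre of the row: C(23,11) = 1,352,078.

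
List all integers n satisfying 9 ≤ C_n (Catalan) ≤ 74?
C_3=5; C_4=14; C_5=42; C_6=132. So valid n = 4, 5.

Answer: 4, 5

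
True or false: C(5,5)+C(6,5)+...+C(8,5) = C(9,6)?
True

Solution: Hockey stick identity gives Σ = C(9,6) = 84; RHS C(9,6) = 84.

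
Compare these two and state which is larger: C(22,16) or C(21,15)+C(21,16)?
Equal

Working:
By Pascal's identity: C(22,16) = C(21,15)+C(21,16) = 74,613. Equal.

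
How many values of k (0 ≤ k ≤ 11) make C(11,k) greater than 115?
Row 11 is unimodal and symmetric about k=11/2. C(11,2)=55 ≤ 115; C(11,3)=165 > 115; by symmetry C(11,k) > 115 for k = 3..8. That's 8 - 3 + 1 = 6 values.

Answer: 6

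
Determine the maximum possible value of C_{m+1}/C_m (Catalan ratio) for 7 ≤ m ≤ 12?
C_{m+1}/C_m = 2(2m+1)/(m+2), which increases with m. Maximum at m = 12: 2·25/14 = 25/7.
Final answer: 25/7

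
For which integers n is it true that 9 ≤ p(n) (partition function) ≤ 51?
6, 7, 8, 9, 10

Explanation: Tabulating p(n) via p(n) = p(n−1) + p(n−2) − p(n−5) − p(n−7) + …: p(5)=7; p(6)=11; p(7)=15; p(8)=22; p(9)=30; p(10)=42; p(11)=56. So valid n = 6, 7, 8, 9, 10.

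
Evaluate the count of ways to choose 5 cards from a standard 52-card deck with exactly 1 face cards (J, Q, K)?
1,096,680

Explanation: 12 face cards and 40 non-face cards: C(12,1) × C(40,4) = 12 × 91,390 = 1,096,680.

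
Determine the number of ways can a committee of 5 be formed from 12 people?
792

C(12,5) = 12! / (5! × (12-5)!)
         = 12! / (5! × 7!)
         = 792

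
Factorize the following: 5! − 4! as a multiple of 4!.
4 × 4! = 96
5! − 4! = 5·4! − 4! = (5 − 1)·4! = 4 × 4! = 96.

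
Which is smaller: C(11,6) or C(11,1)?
C(11,1)

C(11,6)=462, C(11,1)=11.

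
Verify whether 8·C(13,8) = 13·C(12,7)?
True

Solution: Absorption identity k·C(n,k) = n·C(n-1,k-1). LHS = 8·1287 = 10,296; RHS = 13·792 = 10,296.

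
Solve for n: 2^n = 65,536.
65,536 = 1,024 × 64 = 2^10 × 2^6 = 2^16, so n = 16.

Answer: 16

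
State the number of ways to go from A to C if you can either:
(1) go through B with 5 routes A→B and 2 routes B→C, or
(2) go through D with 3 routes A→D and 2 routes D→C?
Route via B: 5×2=10. Route via D: 3×2=6. Total: 16.
Final answer: 16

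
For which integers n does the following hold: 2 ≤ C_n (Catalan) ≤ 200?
2, 3, 4, 5, 6

Reasoning: C_1=1; C_2=2; C_3=5; C_4=14; C_5=42; C_6=132; C_7=429. So valid n = 2, 3, 4, 5, 6.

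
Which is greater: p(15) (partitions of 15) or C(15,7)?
C(15,7)

Explanation: Pentagonal recurrence p(n) = p(n−1) + p(n−2) − p(n−5) − p(n−7) + …: p(15) = p(14) + p(13) − p(10) − p(8) + p(3) + p(0) = 135 + 101 − 42 − 22 + 3 + 1 = 176; C(15,7) = 6,435.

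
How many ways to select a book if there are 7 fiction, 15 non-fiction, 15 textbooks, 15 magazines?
52

Working:
By the addition principle: 7 + 15 + 15 + 15 = 52.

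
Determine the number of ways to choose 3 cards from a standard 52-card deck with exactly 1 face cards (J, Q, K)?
9,360

Solution: 12 face cards and 40 non-face cards: C(12,1) × C(40,2) = 12 × 780 = 9,360.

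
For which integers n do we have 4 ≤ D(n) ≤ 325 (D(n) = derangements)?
4, 5, 6

Reasoning: Using D(n) = (n−1)[D(n−1) + D(n−2)] with D(1)=0, D(2)=1: D(3)=2; D(4)=9; D(5)=44; D(6)=265; D(7)=1,854. So valid n = 4, 5, 6.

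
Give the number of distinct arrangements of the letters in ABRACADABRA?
83,160

Working:
Word has 11 letters (A=5, B=2, R=2, C=1, D=1). Arrangements: 11!/Π(k!) = 83,160.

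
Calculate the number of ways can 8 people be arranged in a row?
Arrangements of 8 distinct objects: 8! = 40,320.
Final answer: 40,320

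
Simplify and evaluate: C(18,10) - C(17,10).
C(18,10) - C(17,10) = C(17,9) = 24,310.
Final answer: 24,310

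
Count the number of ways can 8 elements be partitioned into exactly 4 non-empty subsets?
1,701
This equals S(8,4), the Stirling number of the 2nd kind.
Using the Stirling recurrence: S(n,k) = k·S(n-1,k) + S(n-1,k-1)
S(8,4) = 4·S(7,4) + S(7,3)
         = 4·350 + 301
         = 1400 + 301
         = 1,701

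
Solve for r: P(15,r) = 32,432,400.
7

Solution: P(15,r) = 15·14·…·(15−r+1), a product of r factors. Multiplying down from 15: 15 = 15; 15·14 = 210; 15·14·13 = 2,730; 15·14·13·12 = 32,760; 15·14·13·12·11 = 360,360; 15·14·13·12·11·10 = 3,603,600; 15·14·13·12·11·10·9 = 32,432,400 ✓ (7 factors). So r = 7.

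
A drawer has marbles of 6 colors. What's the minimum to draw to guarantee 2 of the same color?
7
Worst case: 1 of each = 6. One more: 7.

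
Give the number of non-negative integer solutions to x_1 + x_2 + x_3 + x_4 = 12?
455

Reasoning: C(12+4-1, 4-1) = 455.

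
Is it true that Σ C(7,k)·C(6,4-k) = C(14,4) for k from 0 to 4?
False

Explanation: Vandermonde's identity gives C(13,4) = 715; RHS C(14,4) = 1,001.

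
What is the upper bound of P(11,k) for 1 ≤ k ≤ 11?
39,916,800

Explanation: P(11,k) increases in k, so maximum at k = 11: 11! = 39,916,800.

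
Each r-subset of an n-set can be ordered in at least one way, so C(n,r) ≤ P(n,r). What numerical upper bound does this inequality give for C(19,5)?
1,395,360

P(19,5) = 19·18·17·16·15 = 1,395,360, so C(19,5) ≤ 1,395,360. (The bound is loose by a factor of 5! = 120: C(19,5) = 1,395,360/120 = 11,628.)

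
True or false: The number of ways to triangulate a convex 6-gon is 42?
Triangulations of a convex 6-gon are counted by the Catalan number C_4: C_4 = C(8,4)/(4+1) = 70/5 = 14.
Final answer: False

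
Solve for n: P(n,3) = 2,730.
15

Solution: P(n,3) = n(n−1)(n−2) is increasing in n; n(n−1)(n−2) ≈ (n−1)^3 = 2,730 gives n ≈ 15.0. Check: P(13,3) = 1,716, P(14,3) = 2,184, P(15,3) = 2,730 ✓. So n = 15.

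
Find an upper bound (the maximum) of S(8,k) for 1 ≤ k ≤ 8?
1,701

Row S(8,k) for k = 1..8 (via S(n,k) = k·S(n−1,k) + S(n−1,k−1)): 1, 127, 966, 1,701, 1,050, 266, 28, 1. The row is unimodal; maximum at k = 4: 1,701.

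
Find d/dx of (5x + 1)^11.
Chain rule: 11(5x+1)^{10} × 5 = 55(5x+1)^{10}.

Answer: 55(5x + 1)^10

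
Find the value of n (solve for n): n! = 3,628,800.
10

Reasoning: n! is strictly increasing. 8! = 40,320, 9! = 362,880, 10! = 3,628,800 ✓. So n = 10.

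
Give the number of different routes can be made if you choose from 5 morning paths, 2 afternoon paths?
10

Solution: By the multiplication principle: 5 × 2 = 10.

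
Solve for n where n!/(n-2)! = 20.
5

Explanation: n!/(n-2)! = n×(n-1), a product of 2 consecutive integers ≈ (n−0.5)^2. 20^(1/2) + 0.5 ≈ 5.0; check n = 5: 5×4 = 20 ✓. So n = 5.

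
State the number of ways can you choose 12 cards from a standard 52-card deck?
206,379,406,870
C(52,12) = 206,379,406,870.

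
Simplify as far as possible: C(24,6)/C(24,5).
19/6

C(n,k+1)/C(n,k) = (n−k)/(k+1). Here (24−5)/(5+1) = 19/6 = 19/6.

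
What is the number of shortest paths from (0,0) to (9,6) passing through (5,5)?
1,260

Reasoning: To (5,5): C(10,5)=252. From there: C(5,4)=5. Total: 1,260.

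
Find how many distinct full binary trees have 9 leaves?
1,430

Working:
Using the Catalan number formula: C_n = C(2n, n) / (n+1)
C_8 = C(16, 8) / (8+1)
     = 12870 / 9
     = 1,430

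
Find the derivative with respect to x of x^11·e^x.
Product rule: d/dx[x^11]·e^x + x^11·d/dx[e^x] = 11x^{10}e^x + x^11e^x.
Final answer: (11x^10 + x^11)e^x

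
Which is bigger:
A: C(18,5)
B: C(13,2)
A

Reasoning: A=C(18,5)=8,568, B=C(13,2)=78.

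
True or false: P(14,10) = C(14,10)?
False

Solution: P(14,10) = 3,632,428,800 and C(14,10) = 1,001; P(n,r) = r! × C(n,r) so P > C whenever r ≥ 2.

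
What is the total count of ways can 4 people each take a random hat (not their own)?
9

Explanation: Using D(n) = (n-1)[D(n-1) + D(n-2)]:
D(4) = (4-1) × [D(3) + D(2)]
      = 3 × [2 + 1]
      = 3 × 3
      = 9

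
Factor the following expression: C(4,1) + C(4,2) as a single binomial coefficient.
C(5,2)

Reasoning: By Pascal's identity: C(4,1) + C(4,2) = C(5,2) = 10.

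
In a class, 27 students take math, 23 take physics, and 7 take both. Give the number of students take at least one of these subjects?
43

Working:
|A∪B| = |A|+|B|-|A∩B| = 27+23-7 = 43.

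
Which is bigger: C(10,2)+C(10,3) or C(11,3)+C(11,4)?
First=165, Second=495.

Answer: C(11,3)+C(11,4)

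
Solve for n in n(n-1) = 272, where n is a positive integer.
17

Explanation: n² − n − 272 = 0, so n = (1 ± √(1 + 4·272))/2 = (1 ± √1,089)/2 = (1 ± 33)/2, i.e. n = 17 or n = -16. Taking the positive root, n = 17 (check: 17×16 = 272).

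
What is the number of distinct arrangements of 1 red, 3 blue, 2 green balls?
60

Solution: Multinomial: 6!/(1! × 3! × 2!) = 60.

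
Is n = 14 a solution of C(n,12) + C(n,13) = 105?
C(14,12) + C(14,13) = 91 + 14 = 105, which equals 105.
Final answer: Yes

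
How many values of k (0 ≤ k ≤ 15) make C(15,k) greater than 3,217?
4

Reasoning: Row 15 is unimodal and symmetric about k=15/2. C(15,5)=3,003 ≤ 3,217; C(15,6)=5,005 > 3,217; by symmetry C(15,k) > 3,217 for k = 6..9. That's 9 - 6 + 1 = 4 values.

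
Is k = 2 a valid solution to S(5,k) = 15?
Yes

Solution: S(5,2) = 2·S(4,2) + S(4,1) = 2·7 + 1 = 15, which equals 15.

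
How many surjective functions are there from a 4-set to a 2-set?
14
Onto functions = 2! × S(4,2)
First compute S(4,2) via recurrence:
Using the Stirling recurrence: S(n,k) = k·S(n-1,k) + S(n-1,k-1)
S(4,2) = 2·S(3,2) + S(3,1)
         = 2·3 + 1
         = 6 + 1
         = 7
Then: 2 × 7 = 14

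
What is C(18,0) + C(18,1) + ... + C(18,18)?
262,144

Solution: Sum of binomial coefficients = 2^18 = 262,144.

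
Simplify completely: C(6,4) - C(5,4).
10

Reasoning: C(6,4) - C(5,4) = C(5,3) = 10.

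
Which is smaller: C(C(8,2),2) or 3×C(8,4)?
3×C(8,4)

Reasoning: C(C(8,2),2)=378, 3×C(8,4)=210.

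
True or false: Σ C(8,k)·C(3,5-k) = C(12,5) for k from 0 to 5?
False
Vandermonde's identity gives C(11,5) = 462; RHS C(12,5) = 792.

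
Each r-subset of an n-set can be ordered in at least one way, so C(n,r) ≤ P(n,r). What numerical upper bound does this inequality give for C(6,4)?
360

Explanation: P(6,4) = 6·5·4·3 = 360, so C(6,4) ≤ 360. (The bound is loose by a factor of 4! = 24: C(6,4) = 360/24 = 15.)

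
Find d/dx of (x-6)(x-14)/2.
(2x - 20)/2

Working:
d/dx[(x-6)(x-14)] = (x-14) + (x-6) = 2x - 20. Dividing by 2 gives (2x - 20)/2.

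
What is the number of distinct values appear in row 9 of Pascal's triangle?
5

Explanation: Row 9 has entries C(9,0)..C(9,9); by symmetry C(9,k)=C(9,9-k), giving 5 distinct values.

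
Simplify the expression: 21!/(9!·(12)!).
293,930

Explanation: This is C(21,9) = 293,930.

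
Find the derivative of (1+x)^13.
13(1+x)^12

Solution: Using the power rule: d/dx (1+x)^13 = 13(1+x)^{12}.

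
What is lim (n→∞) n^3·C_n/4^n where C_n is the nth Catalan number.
∞

Solution: C_n ~ 4^n/(n^(3/2)√π), so n^3·C_n/4^n ~ n^(3 − 3/2)/√π → ∞.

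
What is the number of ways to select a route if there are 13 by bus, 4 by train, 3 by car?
20

Working:
By the addition principle: 13 + 4 + 3 = 20.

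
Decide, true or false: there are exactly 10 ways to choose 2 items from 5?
C(5,2) = 10.
Final answer: True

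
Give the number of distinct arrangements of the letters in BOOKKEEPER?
151,200

Word has 10 letters (B=1, O=2, K=2, E=3, P=1, R=1). Arrangements: 10!/Π(k!) = 151,200.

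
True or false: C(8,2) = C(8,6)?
True
C(8,2) = C(8,8-2) by the symmetry property; both equal 28.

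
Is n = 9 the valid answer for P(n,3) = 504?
P(9,3) = 9·8·7 = 504, which equals 504.

Answer: Yes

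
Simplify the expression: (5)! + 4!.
144
(5)! + 4! = (5)·4! + 4! = (5+1)·4! = 6·4! = 144.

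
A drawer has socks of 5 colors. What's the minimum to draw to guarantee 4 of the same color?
16

Worst case: 3 of each = 15. One more: 16.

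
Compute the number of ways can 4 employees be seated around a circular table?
Circular arrangements: (4-1)! = 6.
Final answer: 6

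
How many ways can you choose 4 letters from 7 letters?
35

Explanation: C(7,4) = 7! / (4! × (7-4)!)
         = 7! / (4! × 3!)
         = 35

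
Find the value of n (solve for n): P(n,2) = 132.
12
P(n,2) = n(n−1) is increasing in n; n(n−1) ≈ (n−0.5)^2 = 132 gives n ≈ 12.0. Check: P(10,2) = 90, P(11,2) = 110, P(12,2) = 132 ✓. So n = 12.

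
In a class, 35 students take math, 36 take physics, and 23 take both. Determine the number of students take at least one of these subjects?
48

|A∪B| = |A|+|B|-|A∩B| = 35+36-23 = 48.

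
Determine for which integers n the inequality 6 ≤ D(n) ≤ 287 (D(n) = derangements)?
4, 5, 6

Solution: Using D(n) = (n−1)[D(n−1) + D(n−2)] with D(1)=0, D(2)=1: D(3)=2; D(4)=9; D(5)=44; D(6)=265; D(7)=1,854. So valid n = 4, 5, 6.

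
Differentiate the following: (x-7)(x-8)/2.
d/dx[(x-7)(x-8)] = (x-8) + (x-7) = 2x - 15. Dividing by 2 gives (2x - 15)/2.

Answer: (2x - 15)/2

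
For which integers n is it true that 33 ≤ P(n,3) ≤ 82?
5
P(4,3)=24; P(5,3)=60; P(6,3)=120. So valid n = 5.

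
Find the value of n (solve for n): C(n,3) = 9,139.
39

Explanation: C(n,3) = n(n−1)(n−2)/3! is increasing in n, and n(n−1)(n−2) = 3!·9,139 = 54,834 ≈ (n−1)^3 gives n ≈ 39.0. Check: C(37,3) = 7,770, C(38,3) = 8,436, C(39,3) = 9,139 ✓. So n = 39.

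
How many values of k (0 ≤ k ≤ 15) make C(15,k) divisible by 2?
0

Solution: Checking C(15,k) mod 2 for k = 0..15: none are divisible by 2. Count = 0.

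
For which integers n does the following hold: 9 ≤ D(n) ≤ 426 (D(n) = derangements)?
4, 5, 6

Solution: Using D(n) = (n−1)[D(n−1) + D(n−2)] with D(1)=0, D(2)=1: D(3)=2; D(4)=9; D(5)=44; D(6)=265; D(7)=1,854. So valid n = 4, 5, 6.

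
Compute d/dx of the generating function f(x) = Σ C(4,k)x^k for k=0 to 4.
Σ k·C(4,k)x^(k-1) for k=1 to 4

Working:
Term-by-term differentiation gives Σ k·C(4,k)x^{k-1} for k=1 to 4.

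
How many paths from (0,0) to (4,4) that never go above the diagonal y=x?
14

Working:
Counted by the Catalan number C_4: C_4 = C(8,4)/(4+1) = 70/5 = 14.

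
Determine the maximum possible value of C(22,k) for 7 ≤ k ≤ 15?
705,432

Reasoning: C(22,k) is maximised at the centre of the row: C(22,11) = 705,432.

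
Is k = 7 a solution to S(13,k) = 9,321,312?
No

Reasoning: S(13,7) = 7·S(12,7) + S(12,6) = 7·627,396 + 1,323,652 = 5,715,424, which does not equal 9,321,312.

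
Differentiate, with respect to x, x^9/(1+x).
(9x^8(1+x) - x^9)/(1+x)²
Quotient rule: [9x^{8}(1+x) - x^9]/(1+x)².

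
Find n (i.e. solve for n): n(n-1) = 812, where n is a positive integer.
29
n² − n − 812 = 0, so n = (1 ± √(1 + 4·812))/2 = (1 ± √3,249)/2 = (1 ± 57)/2, i.e. n = 29 or n = -28. Taking the positive root, n = 29 (check: 29×28 = 812).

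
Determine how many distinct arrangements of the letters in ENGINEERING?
Word has 11 letters (E=3, N=3, G=2, I=2, R=1). Arrangements: 11!/Π(k!) = 277,200.

Answer: 277,200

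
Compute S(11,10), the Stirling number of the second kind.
55

Using the Stirling recurrence: S(n,k) = k·S(n-1,k) + S(n-1,k-1)
S(11,10) = 10·S(10,10) + S(10,9)
         = 10·1 + 45
         = 10 + 45
         = 55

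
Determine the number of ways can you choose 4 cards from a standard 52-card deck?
C(52,4) = 270,725.

Answer: 270,725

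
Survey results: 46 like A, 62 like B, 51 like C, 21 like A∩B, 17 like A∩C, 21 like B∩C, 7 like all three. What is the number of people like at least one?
|A∪B∪C| = 46+62+51-21-17-21+7 = 107.

Answer: 107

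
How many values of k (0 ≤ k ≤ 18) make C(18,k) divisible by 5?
3
Checking C(18,k) mod 5 for k = 0..18: divisible at k = 4, 9, 14. That's 3 values.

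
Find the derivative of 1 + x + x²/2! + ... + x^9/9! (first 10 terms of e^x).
1 + x + x²/2! + ... + x^8/8!

Reasoning: Differentiating term by term gives the first 9 terms of e^x.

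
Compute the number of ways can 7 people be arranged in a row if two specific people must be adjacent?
1,440

Solution: Treat pair as unit: (7-1)! arrangements × 2 internal orders = 1,440.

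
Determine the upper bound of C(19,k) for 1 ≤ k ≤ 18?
C(19,k) is maximised at the centre of the row: C(19,9) = 92,378.
Final answer: 92,378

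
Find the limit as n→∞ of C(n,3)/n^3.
1/6
C(n,3) ≈ n^3/3! for large n. Limit = 1/3! = 1/6.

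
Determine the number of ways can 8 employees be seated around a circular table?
5,040

Circular arrangements: (8-1)! = 5,040.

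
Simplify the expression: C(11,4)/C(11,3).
C(n,k+1)/C(n,k) = (n−k)/(k+1). Here (11−3)/(3+1) = 8/4 = 2.

Answer: 2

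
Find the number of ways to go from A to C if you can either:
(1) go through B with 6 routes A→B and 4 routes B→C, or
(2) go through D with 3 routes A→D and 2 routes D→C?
30

Working:
Route via B: 6×4=24. Route via D: 3×2=6. Total: 30.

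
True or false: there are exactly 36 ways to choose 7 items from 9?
True

Working:
C(9,7) = 36.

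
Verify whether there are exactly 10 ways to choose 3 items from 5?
True

Explanation: C(5,3) = 10.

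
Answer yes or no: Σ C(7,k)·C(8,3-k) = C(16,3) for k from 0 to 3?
Vandermonde's identity gives C(15,3) = 455; RHS C(16,3) = 560.
Final answer: No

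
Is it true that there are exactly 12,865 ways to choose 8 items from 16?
False
C(16,8) = 12,870 ≠ 12865.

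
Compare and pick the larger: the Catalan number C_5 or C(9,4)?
C(9,4)

Solution: C_5 = C(10,5)/(5+1) = 252/6 = 42; C(9,4) = 126.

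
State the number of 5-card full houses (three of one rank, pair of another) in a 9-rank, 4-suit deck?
1,728

Solution: Triple rank: 9. Triple suits: C(4,3)=4. Pair rank: 8. Pair suits: C(4,2)=6. Total: 1,728.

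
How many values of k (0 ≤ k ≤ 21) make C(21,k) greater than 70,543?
8

Solution: Row 21 is unimodal and symmetric about k=21/2. C(21,6)=54,264 ≤ 70,543; C(21,7)=116,280 > 70,543; by symmetry C(21,k) > 70,543 for k = 7..14. That's 14 - 7 + 1 = 8 values.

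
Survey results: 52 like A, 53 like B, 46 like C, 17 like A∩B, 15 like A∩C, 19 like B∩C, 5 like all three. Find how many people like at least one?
105

Working:
|A∪B∪C| = 52+53+46-17-15-19+5 = 105.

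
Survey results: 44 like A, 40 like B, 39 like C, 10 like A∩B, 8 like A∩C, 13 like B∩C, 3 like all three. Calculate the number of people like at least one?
95

Solution: |A∪B∪C| = 44+40+39-10-8-13+3 = 95.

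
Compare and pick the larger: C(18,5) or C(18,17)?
C(18,5)

C(18,5)=8,568, C(18,17)=18.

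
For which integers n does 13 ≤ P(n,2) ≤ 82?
5, 6, 7, 8, 9

Working:
P(4,2)=12; P(5,2)=20; P(6,2)=30; P(7,2)=42; P(8,2)=56; P(9,2)=72; P(10,2)=90. So valid n = 5, 6, 7, 8, 9.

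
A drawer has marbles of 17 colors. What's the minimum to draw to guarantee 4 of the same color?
52
Worst case: 3 of each = 51. One more: 52.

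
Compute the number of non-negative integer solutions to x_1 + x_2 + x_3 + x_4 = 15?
816

C(15+4-1, 4-1) = 816.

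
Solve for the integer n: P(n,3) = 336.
P(n,3) = n(n−1)(n−2) is increasing in n; n(n−1)(n−2) ≈ (n−1)^3 = 336 gives n ≈ 8.0. Check: P(6,3) = 120, P(7,3) = 210, P(8,3) = 336 ✓. So n = 8.
Final answer: 8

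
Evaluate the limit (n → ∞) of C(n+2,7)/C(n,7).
Both numerator and denominator grow as n^7/7! for large n, so the ratio → 1.

Answer: 1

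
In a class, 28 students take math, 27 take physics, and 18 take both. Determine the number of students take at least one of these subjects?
|A∪B| = |A|+|B|-|A∩B| = 28+27-18 = 37.
Final answer: 37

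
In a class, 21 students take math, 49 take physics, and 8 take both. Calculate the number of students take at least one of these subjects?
62

Explanation: |A∪B| = |A|+|B|-|A∩B| = 21+49-8 = 62.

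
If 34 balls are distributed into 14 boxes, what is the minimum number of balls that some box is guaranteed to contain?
3

Reasoning: Pigeonhole: ⌈34/14⌉ = 3.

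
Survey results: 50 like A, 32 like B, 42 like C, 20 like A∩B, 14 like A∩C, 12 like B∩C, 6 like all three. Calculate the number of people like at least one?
84

Explanation: |A∪B∪C| = 50+32+42-20-14-12+6 = 84.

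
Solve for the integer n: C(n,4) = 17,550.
27

Explanation: C(n,4) = n(n−1)(n−2)(n−3)/4! is increasing in n, and n(n−1)(n−2)(n−3) = 4!·17,550 = 421,200 ≈ (n−1.5)^4 gives n ≈ 27.0. Check: C(25,4) = 12,650, C(26,4) = 14,950, C(27,4) = 17,550 ✓. So n = 27.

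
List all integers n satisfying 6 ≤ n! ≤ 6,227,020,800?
3, 4, 5, 6, 7, 8, 9, 10, 11, 12, 13

Explanation: n! is strictly increasing; 3! = 6 and 13! = 6,227,020,800, so valid n = 3, 4, 5, 6, 7, 8, 9, 10, 11, 12, 13.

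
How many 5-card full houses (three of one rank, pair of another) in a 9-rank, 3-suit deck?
216

Reasoning: Triple rank: 9. Triple suits: C(3,3)=1. Pair rank: 8. Pair suits: C(3,2)=3. Total: 216.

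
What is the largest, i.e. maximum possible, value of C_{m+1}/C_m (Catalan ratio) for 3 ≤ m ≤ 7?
C_{m+1}/C_m = 2(2m+1)/(m+2), which increases with m. Maximum at m = 7: 2·15/9 = 10/3.
Final answer: 10/3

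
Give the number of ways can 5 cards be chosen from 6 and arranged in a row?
720

Working:
P(6,5) = 6!/(6-5)! = 720.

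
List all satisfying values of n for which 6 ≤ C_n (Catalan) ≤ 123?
C_3=5; C_4=14; C_5=42; C_6=132. So valid n = 4, 5.
Final answer: 4, 5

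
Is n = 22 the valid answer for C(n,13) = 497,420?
C(22,13) = 22·21·20·19·18·17·16·15·14·13·12·11·10/13! = 3,097,444,686,336,000/6,227,020,800 = 497,420, which equals 497,420.
Final answer: Yes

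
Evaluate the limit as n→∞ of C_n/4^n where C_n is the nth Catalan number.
0

Reasoning: C_n ~ 4^n/(n^(3/2)√π), so n^0·C_n/4^n ~ n^(0 − 3/2)/√π → 0.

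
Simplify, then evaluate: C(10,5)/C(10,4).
6/5

Reasoning: C(n,k+1)/C(n,k) = (n−k)/(k+1). Here (10−4)/(4+1) = 6/5 = 6/5.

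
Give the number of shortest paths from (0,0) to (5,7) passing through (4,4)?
280

Explanation: To (4,4): C(8,4)=70. From there: C(4,1)=4. Total: 280.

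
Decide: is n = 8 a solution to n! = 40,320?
Yes

8! = 8·7! = 8·5,040 = 40,320, which equals 40,320.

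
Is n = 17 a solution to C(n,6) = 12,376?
Yes

Solution: C(17,6) = 17·16·15·14·13·12/6! = 8,910,720/720 = 12,376, which equals 12,376.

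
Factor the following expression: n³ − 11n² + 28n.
n(n − 4)(n − 7)

n³ − 11n² + 28n = n(n² − 11n + 28) = n(n − 4)(n − 7).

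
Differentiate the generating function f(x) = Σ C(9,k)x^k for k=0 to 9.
Σ k·C(9,k)x^(k-1) for k=1 to 9

Term-by-term differentiation gives Σ k·C(9,k)x^{k-1} for k=1 to 9.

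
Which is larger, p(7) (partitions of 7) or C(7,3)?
Pentagonal recurrence p(n) = p(n−1) + p(n−2) − p(n−5) − p(n−7) + …: p(7) = p(6) + p(5) − p(2) − p(0) = 11 + 7 − 2 − 1 = 15; C(7,3) = 35.
Final answer: C(7,3)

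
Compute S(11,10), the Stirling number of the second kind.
55

Using the Stirling recurrence: S(n,k) = k·S(n-1,k) + S(n-1,k-1)
S(11,10) = 10·S(10,10) + S(10,9)
         = 10·1 + 45
         = 10 + 45
         = 55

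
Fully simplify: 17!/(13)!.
57,120

Explanation: This equals 17×16×...×14 = 57,120.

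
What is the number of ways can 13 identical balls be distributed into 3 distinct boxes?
C(13+3-1, 3-1) = C(15, 2) = 105.
Final answer: 105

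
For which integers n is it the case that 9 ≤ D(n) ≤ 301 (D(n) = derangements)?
4, 5, 6

Reasoning: Using D(n) = (n−1)[D(n−1) + D(n−2)] with D(1)=0, D(2)=1: D(3)=2; D(4)=9; D(5)=44; D(6)=265; D(7)=1,854. So valid n = 4, 5, 6.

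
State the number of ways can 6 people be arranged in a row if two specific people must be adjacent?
240

Treat pair as unit: (6-1)! arrangements × 2 internal orders = 240.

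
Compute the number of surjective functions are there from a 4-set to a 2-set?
14

Solution: Onto functions = 2! × S(4,2)
First compute S(4,2) via recurrence:
Using the Stirling recurrence: S(n,k) = k·S(n-1,k) + S(n-1,k-1)
S(4,2) = 2·S(3,2) + S(3,1)
         = 2·3 + 1
         = 6 + 1
         = 7
Then: 2 × 7 = 14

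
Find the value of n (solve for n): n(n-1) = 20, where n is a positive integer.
5

Solution: n² − n − 20 = 0, so n = (1 ± √(1 + 4·20))/2 = (1 ± √81)/2 = (1 ± 9)/2, i.e. n = 5 or n = -4. Taking the positive root, n = 5 (check: 5×4 = 20).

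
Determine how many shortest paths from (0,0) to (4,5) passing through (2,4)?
45

Reasoning: To (2,4): C(6,2)=15. From there: C(3,2)=3. Total: 45.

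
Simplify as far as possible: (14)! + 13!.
93,405,312,000
(14)! + 13! = (14)·13! + 13! = (14+1)·13! = 15·13! = 93,405,312,000.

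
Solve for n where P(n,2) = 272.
17

Reasoning: P(n,2) = n(n−1) is increasing in n; n(n−1) ≈ (n−0.5)^2 = 272 gives n ≈ 17.0. Check: P(15,2) = 210, P(16,2) = 240, P(17,2) = 272 ✓. So n = 17.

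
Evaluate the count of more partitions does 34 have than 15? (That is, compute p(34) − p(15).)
12,134

Solution: Pentagonal recurrence p(n) = p(n−1) + p(n−2) − p(n−5) − p(n−7) + …: p(34) = p(33) + p(32) − p(29) − p(27) + p(22) + p(19) − p(12) − p(8) = 10,143 + 8,349 − 4,565 − 3,010 + 1,002 + 490 − 77 − 22 = 12,310.
p(15) = p(14) + p(13) − p(10) − p(8) + p(3) + p(0) = 135 + 101 − 42 − 22 + 3 + 1 = 176.
Difference = 12,310 − 176 = 12,134.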